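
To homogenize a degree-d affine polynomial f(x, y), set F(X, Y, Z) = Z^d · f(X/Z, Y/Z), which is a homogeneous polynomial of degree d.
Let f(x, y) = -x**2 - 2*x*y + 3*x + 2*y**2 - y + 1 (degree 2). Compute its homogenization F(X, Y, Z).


F(X, Y, Z) = -X**2 - 2*X*Y + 3*X*Z + 2*Y**2 - Y*Z + Z**2

deg(f) = 2.
Substitute x = X/Z, y = Y/Z into f, then multiply by Z^2.
  monomial -1·x^2·y^0 ↦ -1·X^2·Y^0·Z^0.
  monomial -2·x^1·y^1 ↦ -2·X^1·Y^1·Z^0.
  monomial 3·x^1·y^0 ↦ 3·X^1·Y^0·Z^1.
  monomial 2·x^0·y^2 ↦ 2·X^0·Y^2·Z^0.
  monomial -1·x^0·y^1 ↦ -1·X^0·Y^1·Z^1.
  monomial 1·x^0·y^0 ↦ 1·X^0·Y^0·Z^2.
Collecting: F(X, Y, Z) = -X**2 - 2*X*Y + 3*X*Z + 2*Y**2 - Y*Z + Z**2.


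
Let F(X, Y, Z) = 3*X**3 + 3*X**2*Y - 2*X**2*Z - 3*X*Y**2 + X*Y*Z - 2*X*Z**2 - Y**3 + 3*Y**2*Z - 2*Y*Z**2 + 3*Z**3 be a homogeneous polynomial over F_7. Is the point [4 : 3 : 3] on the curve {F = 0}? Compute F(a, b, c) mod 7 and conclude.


F(4,3,3) ≡ 2 (mod 7); P is NOT on the curve.

Evaluate F(4, 3, 3) term-by-term (mod 7).
  3*X**3 ↦ 3·64·1·1 = 192
  3*X**2*Y ↦ 3·16·3·1 = 144
  -2*X**2*Z ↦ -2·16·1·3 = -96
  -3*X*Y**2 ↦ -3·4·9·1 = -108
  X*Y*Z ↦ 1·4·3·3 = 36
  -2*X*Z**2 ↦ -2·4·1·9 = -72
  -Y**3 ↦ -1·1·27·1 = -27
  3*Y**2*Z ↦ 3·1·9·3 = 81
  -2*Y*Z**2 ↦ -2·1·3·9 = -54
  3*Z**3 ↦ 3·1·1·27 = 81
Sum: F(4, 3, 3) = (192) + (144) + (-96) + (-108) + (36) + (-72) + (-27) + (81) + (-54) + (81) = 177.
Reducing mod 7: 177 ≡ 2 (mod 7).
Since F(a, b, c) ≡ 2 ≠ 0 (mod 7), P does NOT lie on the curve.


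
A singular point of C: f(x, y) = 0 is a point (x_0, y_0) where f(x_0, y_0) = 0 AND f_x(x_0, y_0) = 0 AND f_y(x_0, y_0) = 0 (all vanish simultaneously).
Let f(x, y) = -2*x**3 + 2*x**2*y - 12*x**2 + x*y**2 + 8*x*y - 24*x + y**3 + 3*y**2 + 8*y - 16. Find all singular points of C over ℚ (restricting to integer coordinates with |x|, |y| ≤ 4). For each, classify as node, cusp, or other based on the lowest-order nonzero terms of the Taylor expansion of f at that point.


Singular points: {(-2, 0)}; classification: cusp.

Compute partial derivatives:
  f_x = -6*x**2 + 4*x*y - 24*x + y**2 + 8*y - 24.
  f_y = 2*x**2 + 2*x*y + 8*x + 3*y**2 + 6*y + 8.
Scan x_0 ∈ {−4, ..., 4}. For each x_0, f_y(x_0, y) is a polynomial in y; find its integer roots y ∈ {−4, ..., 4}, then test f_x and f at those candidates.
  x = -4: f_y(-4, y) = 3*y**2 - 2*y + 8; no integer root y with |y| ≤ 4.
  x = -3: f_y(-3, y) = 3*y**2 + 2; no integer root y with |y| ≤ 4.
  x = -2: f_y(-2, y) = 3*y**2 + 2*y; vanishes at y ∈ {0}. (-2, 0): f_x = 0, f = 0 — SINGULAR.
  x = -1: f_y(-1, y) = 3*y**2 + 4*y + 2; no integer root y with |y| ≤ 4.
  x = 0: f_y(0, y) = 3*y**2 + 6*y + 8; no integer root y with |y| ≤ 4.
  x = 1: f_y(1, y) = 3*y**2 + 8*y + 18; no integer root y with |y| ≤ 4.
  x = 2: f_y(2, y) = 3*y**2 + 10*y + 32; no integer root y with |y| ≤ 4.
  x = 3: f_y(3, y) = 3*y**2 + 12*y + 50; no integer root y with |y| ≤ 4.
  x = 4: f_y(4, y) = 3*y**2 + 14*y + 72; no integer root y with |y| ≤ 4.
Only singular point on the grid: (-2, 0).
Classify: substitute x = -2 + u, y = 0 + v and expand: f = -2*u**3 + 2*u**2*v + u*v**2 + v**3 + v**2.
No constant or linear terms (consistent with a singular point). Quadratic part: v**2. Cubic part: -2*u**3 + 2*u**2*v + u*v**2 + v**3.
The quadratic part v**2 is a perfect square, so there is a single (double) tangent line v = 0, i.e. y = 0. Restricting the cubic part to that line (v = 0) leaves -2*u**3 ≠ 0, so f is not divisible by v and the branch is v² ≈ 2*u**3 to lowest order — this is a cusp.
Classification: cusp.


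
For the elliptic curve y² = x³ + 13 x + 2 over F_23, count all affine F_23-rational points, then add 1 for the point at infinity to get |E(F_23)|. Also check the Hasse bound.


Affine points = {(0, 5), (0, 18), (1, 4), (1, 19), (2, 6), (2, 17), (4, 7), (4, 16), (5, 10), (5, 13), (11, 2), (11, 21), (12, 0), (19, 1), (19, 22)}; affine count = 15; |E(F_23)| = 16.

Discriminant check: Δ ∝ 4a³ + 27b² = 4·13³ + 27·2² = 4·2197 + 27·4 ≡ 18 (mod 23). Nonzero ⇒ E is nonsingular.
For each x ∈ F_23, compute rhs = x³ + 13·x + 2 mod 23, then count y ∈ F_23 with y² ≡ rhs.
  x = 0: rhs = 2, matching y values: 5, 18 (2 points).
  x = 1: rhs = 16, matching y values: 4, 19 (2 points).
  x = 2: rhs = 13, matching y values: 6, 17 (2 points).
  x = 3: rhs = 22, matching y values: none (0 points).
  x = 4: rhs = 3, matching y values: 7, 16 (2 points).
  x = 5: rhs = 8, matching y values: 10, 13 (2 points).
  x = 6: rhs = 20, matching y values: none (0 points).
  x = 7: rhs = 22, matching y values: none (0 points).
  x = 8: rhs = 20, matching y values: none (0 points).
  x = 9: rhs = 20, matching y values: none (0 points).
  x = 10: rhs = 5, matching y values: none (0 points).
  x = 11: rhs = 4, matching y values: 2, 21 (2 points).
  x = 12: rhs = 0, matching y values: 0 (1 points).
  x = 13: rhs = 22, matching y values: none (0 points).
  x = 14: rhs = 7, matching y values: none (0 points).
  x = 15: rhs = 7, matching y values: none (0 points).
  x = 16: rhs = 5, matching y values: none (0 points).
  x = 17: rhs = 7, matching y values: none (0 points).
  x = 18: rhs = 19, matching y values: none (0 points).
  x = 19: rhs = 1, matching y values: 1, 22 (2 points).
  x = 20: rhs = 5, matching y values: none (0 points).
  x = 21: rhs = 14, matching y values: none (0 points).
  x = 22: rhs = 11, matching y values: none (0 points).
Total affine count: 15.
Full point count |E(F_23)| = 15 + 1 = 16.
Hasse bound: |16 − (23+1)| = |-8| = 8 ≤ 2√23 ≈ 9.5917 ✓.


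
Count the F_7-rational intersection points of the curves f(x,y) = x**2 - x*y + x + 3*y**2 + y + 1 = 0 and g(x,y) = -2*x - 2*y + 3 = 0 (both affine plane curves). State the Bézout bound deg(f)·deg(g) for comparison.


Common zeros: {(3, 2), (4, 1)}; count = 2; Bézout bound = 2.

deg(f) = 2, deg(g) = 1, so Bézout bound = 2.
Scan x ∈ F_7. For each x, list the y ∈ F_7 with f(x, y) ≡ 0 and those with g(x, y) ≡ 0 (mod 7); the common zeros in that column are the intersection.
  x = 0: f ≡ 0 at y ∈ ∅; g ≡ 0 at y ∈ {5}; common: ∅.
  x = 1: f ≡ 0 at y ∈ ∅; g ≡ 0 at y ∈ {4}; common: ∅.
  x = 2: f ≡ 0 at y ∈ {0, 5}; g ≡ 0 at y ∈ {3}; common: ∅.
  x = 3: f ≡ 0 at y ∈ {1, 2}; g ≡ 0 at y ∈ {2}; common: {2}.
  x = 4: f ≡ 0 at y ∈ {0, 1}; g ≡ 0 at y ∈ {1}; common: {1}.
  x = 5: f ≡ 0 at y ∈ {2, 4}; g ≡ 0 at y ∈ {0}; common: ∅.
  x = 6: f ≡ 0 at y ∈ ∅; g ≡ 0 at y ∈ {6}; common: ∅.
Collecting: common zeros = {(3, 2), (4, 1)}, so the count is 2.
Comparison with the Bézout bound: 2 ≤ 2 = deg(f)·deg(g), as expected for curves with no common component (the bound is attained).


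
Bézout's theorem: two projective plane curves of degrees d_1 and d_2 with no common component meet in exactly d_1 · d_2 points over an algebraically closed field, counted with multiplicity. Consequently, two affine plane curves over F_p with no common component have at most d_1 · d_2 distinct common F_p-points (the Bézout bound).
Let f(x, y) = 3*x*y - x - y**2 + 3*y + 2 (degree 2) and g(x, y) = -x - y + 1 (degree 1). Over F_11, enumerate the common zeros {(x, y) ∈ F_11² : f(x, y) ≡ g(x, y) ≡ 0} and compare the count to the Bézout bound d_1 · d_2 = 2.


Common zeros: ∅; count = 0; Bézout bound = 2.

deg(f) = 2, deg(g) = 1, so Bézout bound = 2.
Scan x ∈ F_11. For each x, list the y ∈ F_11 with f(x, y) ≡ 0 and those with g(x, y) ≡ 0 (mod 11); the common zeros in that column are the intersection.
  x = 0: f ≡ 0 at y ∈ ∅; g ≡ 0 at y ∈ {1}; common: ∅.
  x = 1: f ≡ 0 at y ∈ ∅; g ≡ 0 at y ∈ {0}; common: ∅.
  x = 2: f ≡ 0 at y ∈ {0, 9}; g ≡ 0 at y ∈ {10}; common: ∅.
  x = 3: f ≡ 0 at y ∈ ∅; g ≡ 0 at y ∈ {9}; common: ∅.
  x = 4: f ≡ 0 at y ∈ ∅; g ≡ 0 at y ∈ {8}; common: ∅.
  x = 5: f ≡ 0 at y ∈ {8, 10}; g ≡ 0 at y ∈ {7}; common: ∅.
  x = 6: f ≡ 0 at y ∈ ∅; g ≡ 0 at y ∈ {6}; common: ∅.
  x = 7: f ≡ 0 at y ∈ ∅; g ≡ 0 at y ∈ {5}; common: ∅.
  x = 8: f ≡ 0 at y ∈ {2, 3}; g ≡ 0 at y ∈ {4}; common: ∅.
  x = 9: f ≡ 0 at y ∈ {1, 7}; g ≡ 0 at y ∈ {3}; common: ∅.
  x = 10: f ≡ 0 at y ∈ {5, 6}; g ≡ 0 at y ∈ {2}; common: ∅.
Collecting: common zeros = ∅, so the count is 0.
Comparison with the Bézout bound: 0 ≤ 2 = deg(f)·deg(g), as expected for curves with no common component (the affine F_11-count falls short of the bound because intersections may lie at infinity, over extension fields, or carry multiplicity).


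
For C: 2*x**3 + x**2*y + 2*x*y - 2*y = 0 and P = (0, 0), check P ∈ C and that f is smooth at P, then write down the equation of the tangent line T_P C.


Tangent line at P: -2*y = 0.

Step 1: f(0, 0) = 0, so P lies on C.
Step 2: partial derivatives
  f_x(x, y) = 6*x**2 + 2*x*y + 2*y, f_y(x, y) = x**2 + 2*x - 2.
  f_x(P) = 0, f_y(P) = -2 (gradient nonzero, so P is smooth).
Step 3: tangent line at P: 0·(x − 0) + -2·(y − 0) = 0.
Expanding: -2*y = 0.


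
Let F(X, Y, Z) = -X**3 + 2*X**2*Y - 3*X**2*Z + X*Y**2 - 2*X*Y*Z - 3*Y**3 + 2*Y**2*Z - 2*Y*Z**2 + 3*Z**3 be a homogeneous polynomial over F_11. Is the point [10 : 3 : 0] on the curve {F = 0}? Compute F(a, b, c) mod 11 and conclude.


F(10,3,0) ≡ 5 (mod 11); P is NOT on the curve.

Evaluate F(10, 3, 0) term-by-term (mod 11).
  -X**3 ↦ -1·1000·1·1 = -1000
  2*X**2*Y ↦ 2·100·3·1 = 600
  -3*X**2*Z ↦ -3·100·1·0 = 0
  X*Y**2 ↦ 1·10·9·1 = 90
  -2*X*Y*Z ↦ -2·10·3·0 = 0
  -3*Y**3 ↦ -3·1·27·1 = -81
  2*Y**2*Z ↦ 2·1·9·0 = 0
  -2*Y*Z**2 ↦ -2·1·3·0 = 0
  3*Z**3 ↦ 3·1·1·0 = 0
Sum: F(10, 3, 0) = (-1000) + (600) + (0) + (90) + (0) + (-81) + (0) + (0) + (0) = -391.
Reducing mod 11: -391 ≡ 5 (mod 11).
Since F(a, b, c) ≡ 5 ≠ 0 (mod 11), P does NOT lie on the curve.


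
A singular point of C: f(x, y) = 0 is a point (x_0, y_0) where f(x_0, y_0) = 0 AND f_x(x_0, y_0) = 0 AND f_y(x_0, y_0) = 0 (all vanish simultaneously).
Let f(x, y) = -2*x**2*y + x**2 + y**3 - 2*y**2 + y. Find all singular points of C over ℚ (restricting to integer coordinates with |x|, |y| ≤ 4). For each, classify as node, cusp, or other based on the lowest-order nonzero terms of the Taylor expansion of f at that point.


Singular points: {(0, 1)}; classification: node.

Compute partial derivatives:
  f_x = -4*x*y + 2*x.
  f_y = -2*x**2 + 3*y**2 - 4*y + 1.
Scan x_0 ∈ {−4, ..., 4}. For each x_0, f_y(x_0, y) is a polynomial in y; find its integer roots y ∈ {−4, ..., 4}, then test f_x and f at those candidates.
  x = -4: f_y(-4, y) = 3*y**2 - 4*y - 31; no integer root y with |y| ≤ 4.
  x = -3: f_y(-3, y) = 3*y**2 - 4*y - 17; no integer root y with |y| ≤ 4.
  x = -2: f_y(-2, y) = 3*y**2 - 4*y - 7; vanishes at y ∈ {-1}. (-2, -1): f_x = -12 ≠ 0.
  x = -1: f_y(-1, y) = 3*y**2 - 4*y - 1; no integer root y with |y| ≤ 4.
  x = 0: f_y(0, y) = 3*y**2 - 4*y + 1; vanishes at y ∈ {1}. (0, 1): f_x = 0, f = 0 — SINGULAR.
  x = 1: f_y(1, y) = 3*y**2 - 4*y - 1; no integer root y with |y| ≤ 4.
  x = 2: f_y(2, y) = 3*y**2 - 4*y - 7; vanishes at y ∈ {-1}. (2, -1): f_x = 12 ≠ 0.
  x = 3: f_y(3, y) = 3*y**2 - 4*y - 17; no integer root y with |y| ≤ 4.
  x = 4: f_y(4, y) = 3*y**2 - 4*y - 31; no integer root y with |y| ≤ 4.
Only singular point on the grid: (0, 1).
Classify: substitute x = 0 + u, y = 1 + v and expand: f = -2*u**2*v - u**2 + v**3 + v**2.
No constant or linear terms (consistent with a singular point). Quadratic part: -u**2 + v**2. Cubic part: -2*u**2*v + v**3.
The quadratic part v**2 - u**2 = (v − u)(v + u) splits into two distinct linear factors, so there are two distinct tangent lines y − 1 = ±(x − 0) — this is a node (ordinary double point).
Classification: node.


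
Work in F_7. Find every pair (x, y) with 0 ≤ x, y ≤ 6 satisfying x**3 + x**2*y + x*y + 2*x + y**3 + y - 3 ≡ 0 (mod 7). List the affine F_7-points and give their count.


Affine F_7-points: {(0, 2), (1, 0), (1, 2), (1, 5), (4, 1), (4, 2), (4, 4), (5, 3)}; count = 8.

For each of the 49 pairs (x, y) ∈ F_7², evaluate f(x, y) mod 7. Record the zeros.
  x = 0: [0↦4, 1↦6, 2↦0, 3↦6, 4↦2, 5↦1, 6↦2]  zeros at y ∈ {2}
  x = 1: [0↦0, 1↦4, 2↦0, 3↦1, 4↦6, 5↦0, 6↦3]  zeros at y ∈ {0, 2, 5}
  x = 2: [0↦2, 1↦3, 2↦3, 3↦1, 4↦3, 5↦1, 6↦1]  zeros at y ∈ ∅
  x = 3: [0↦2, 1↦2, 2↦1, 3↦5, 4↦6, 5↦3, 6↦2]  zeros at y ∈ ∅
  x = 4: [0↦6, 1↦0, 2↦0, 3↦5, 4↦0, 5↦5, 6↦5]  zeros at y ∈ {1, 2, 4}
  x = 5: [0↦6, 1↦3, 2↦6, 3↦0, 4↦5, 5↦6, 6↦2]  zeros at y ∈ {3}
  x = 6: [0↦1, 1↦3, 2↦4, 3↦3, 4↦6, 5↦5, 6↦6]  zeros at y ∈ ∅
Collecting zeros: affine points = {(0, 2), (1, 0), (1, 2), (1, 5), (4, 1), (4, 2), (4, 4), (5, 3)}.
Total count |C(F_7)_aff| = 8.


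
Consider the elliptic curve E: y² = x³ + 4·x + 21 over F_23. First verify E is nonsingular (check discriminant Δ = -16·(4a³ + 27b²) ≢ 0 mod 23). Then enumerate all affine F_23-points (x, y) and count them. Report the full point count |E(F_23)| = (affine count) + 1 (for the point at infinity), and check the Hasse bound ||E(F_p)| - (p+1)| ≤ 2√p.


Affine points = {(1, 7), (1, 16), (4, 3), (4, 20), (6, 10), (6, 13), (7, 1), (7, 22), (8, 6), (8, 17), (9, 2), (9, 21), (10, 7), (10, 16), (11, 4), (11, 19), (12, 7), (12, 16), (13, 4), (13, 19), (15, 11), (15, 12), (16, 8), (16, 15), (22, 4), (22, 19)}; affine count = 26; |E(F_23)| = 27.

Discriminant check: Δ ∝ 4a³ + 27b² = 4·4³ + 27·21² = 4·64 + 27·441 ≡ 19 (mod 23). Nonzero ⇒ E is nonsingular.
For each x ∈ F_23, compute rhs = x³ + 4·x + 21 mod 23, then count y ∈ F_23 with y² ≡ rhs.
  x = 0: rhs = 21, matching y values: none (0 points).
  x = 1: rhs = 3, matching y values: 7, 16 (2 points).
  x = 2: rhs = 14, matching y values: none (0 points).
  x = 3: rhs = 14, matching y values: none (0 points).
  x = 4: rhs = 9, matching y values: 3, 20 (2 points).
  x = 5: rhs = 5, matching y values: none (0 points).
  x = 6: rhs = 8, matching y values: 10, 13 (2 points).
  x = 7: rhs = 1, matching y values: 1, 22 (2 points).
  x = 8: rhs = 13, matching y values: 6, 17 (2 points).
  x = 9: rhs = 4, matching y values: 2, 21 (2 points).
  x = 10: rhs = 3, matching y values: 7, 16 (2 points).
  x = 11: rhs = 16, matching y values: 4, 19 (2 points).
  x = 12: rhs = 3, matching y values: 7, 16 (2 points).
  x = 13: rhs = 16, matching y values: 4, 19 (2 points).
  x = 14: rhs = 15, matching y values: none (0 points).
  x = 15: rhs = 6, matching y values: 11, 12 (2 points).
  x = 16: rhs = 18, matching y values: 8, 15 (2 points).
  x = 17: rhs = 11, matching y values: none (0 points).
  x = 18: rhs = 14, matching y values: none (0 points).
  x = 19: rhs = 10, matching y values: none (0 points).
  x = 20: rhs = 5, matching y values: none (0 points).
  x = 21: rhs = 5, matching y values: none (0 points).
  x = 22: rhs = 16, matching y values: 4, 19 (2 points).
Total affine count: 26.
Full point count |E(F_23)| = 26 + 1 = 27.
Hasse bound: |27 − (23+1)| = |3| = 3 ≤ 2√23 ≈ 9.5917 ✓.


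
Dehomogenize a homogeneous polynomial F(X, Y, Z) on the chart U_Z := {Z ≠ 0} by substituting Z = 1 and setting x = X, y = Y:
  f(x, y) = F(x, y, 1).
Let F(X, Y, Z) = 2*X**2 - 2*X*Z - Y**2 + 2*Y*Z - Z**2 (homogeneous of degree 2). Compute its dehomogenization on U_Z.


f(x, y) = 2*x**2 - 2*x - y**2 + 2*y - 1

On U_Z we set Z = 1. Each monomial c·X^i·Y^j·Z^k in F becomes c·x^i·y^j·1^k = c·x^i·y^j.
Substituting Z = 1: F(X, Y, 1) = 2*x**2 - 2*x - y**2 + 2*y - 1.
Note: deg(f) ≤ deg(F) = 2; strict inequality happens when F is divisible by Z (lost terms).


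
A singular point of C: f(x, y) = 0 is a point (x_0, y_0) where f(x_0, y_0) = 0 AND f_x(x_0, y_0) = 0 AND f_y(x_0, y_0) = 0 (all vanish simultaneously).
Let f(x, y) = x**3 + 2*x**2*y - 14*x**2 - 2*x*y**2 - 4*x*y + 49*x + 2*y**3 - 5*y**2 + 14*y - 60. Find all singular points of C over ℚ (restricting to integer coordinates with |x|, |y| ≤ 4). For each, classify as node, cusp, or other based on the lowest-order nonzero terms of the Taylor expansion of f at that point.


Singular points: {(3, 2)}; classification: node.

Compute partial derivatives:
  f_x = 3*x**2 + 4*x*y - 28*x - 2*y**2 - 4*y + 49.
  f_y = 2*x**2 - 4*x*y - 4*x + 6*y**2 - 10*y + 14.
Scan x_0 ∈ {−4, ..., 4}. For each x_0, f_y(x_0, y) is a polynomial in y; find its integer roots y ∈ {−4, ..., 4}, then test f_x and f at those candidates.
  x = -4: f_y(-4, y) = 6*y**2 + 6*y + 62; no integer root y with |y| ≤ 4.
  x = -3: f_y(-3, y) = 6*y**2 + 2*y + 44; no integer root y with |y| ≤ 4.
  x = -2: f_y(-2, y) = 6*y**2 - 2*y + 30; no integer root y with |y| ≤ 4.
  x = -1: f_y(-1, y) = 6*y**2 - 6*y + 20; no integer root y with |y| ≤ 4.
  x = 0: f_y(0, y) = 6*y**2 - 10*y + 14; no integer root y with |y| ≤ 4.
  x = 1: f_y(1, y) = 6*y**2 - 14*y + 12; no integer root y with |y| ≤ 4.
  x = 2: f_y(2, y) = 6*y**2 - 18*y + 14; no integer root y with |y| ≤ 4.
  x = 3: f_y(3, y) = 6*y**2 - 22*y + 20; vanishes at y ∈ {2}. (3, 2): f_x = 0, f = 0 — SINGULAR.
  x = 4: f_y(4, y) = 6*y**2 - 26*y + 30; no integer root y with |y| ≤ 4.
Only singular point on the grid: (3, 2).
Classify: substitute x = 3 + u, y = 2 + v and expand: f = u**3 + 2*u**2*v - u**2 - 2*u*v**2 + 2*v**3 + v**2.
No constant or linear terms (consistent with a singular point). Quadratic part: -u**2 + v**2. Cubic part: u**3 + 2*u**2*v - 2*u*v**2 + 2*v**3.
The quadratic part v**2 - u**2 = (v − u)(v + u) splits into two distinct linear factors, so there are two distinct tangent lines y − 2 = ±(x − 3) — this is a node (ordinary double point).
Classification: node.


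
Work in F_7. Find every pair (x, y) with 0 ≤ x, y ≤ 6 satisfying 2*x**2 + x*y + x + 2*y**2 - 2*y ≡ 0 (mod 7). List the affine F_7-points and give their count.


Affine F_7-points: {(0, 0), (0, 1), (2, 3), (2, 4), (3, 0), (3, 3), (6, 1), (6, 4)}; count = 8.

For each of the 49 pairs (x, y) ∈ F_7², evaluate f(x, y) mod 7. Record the zeros.
  x = 0: [0↦0, 1↦0, 2↦4, 3↦5, 4↦3, 5↦5, 6↦4]  zeros at y ∈ {0, 1}
  x = 1: [0↦3, 1↦4, 2↦2, 3↦4, 4↦3, 5↦6, 6↦6]  zeros at y ∈ ∅
  x = 2: [0↦3, 1↦5, 2↦4, 3↦0, 4↦0, 5↦4, 6↦5]  zeros at y ∈ {3, 4}
  x = 3: [0↦0, 1↦3, 2↦3, 3↦0, 4↦1, 5↦6, 6↦1]  zeros at y ∈ {0, 3}
  x = 4: [0↦1, 1↦5, 2↦6, 3↦4, 4↦6, 5↦5, 6↦1]  zeros at y ∈ ∅
  x = 5: [0↦6, 1↦4, 2↦6, 3↦5, 4↦1, 5↦1, 6↦5]  zeros at y ∈ ∅
  x = 6: [0↦1, 1↦0, 2↦3, 3↦3, 4↦0, 5↦1, 6↦6]  zeros at y ∈ {1, 4}
Collecting zeros: affine points = {(0, 0), (0, 1), (2, 3), (2, 4), (3, 0), (3, 3), (6, 1), (6, 4)}.
Total count |C(F_7)_aff| = 8.


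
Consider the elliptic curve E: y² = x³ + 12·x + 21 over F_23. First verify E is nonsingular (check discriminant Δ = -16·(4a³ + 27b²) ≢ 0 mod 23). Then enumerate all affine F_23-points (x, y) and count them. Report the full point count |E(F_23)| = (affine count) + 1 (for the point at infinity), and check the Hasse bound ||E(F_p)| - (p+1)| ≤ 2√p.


Affine points = {(4, 8), (4, 15), (8, 10), (8, 13), (11, 9), (11, 14), (14, 9), (14, 14), (16, 10), (16, 13), (17, 3), (17, 20), (19, 1), (19, 22), (20, 2), (20, 21), (21, 9), (21, 14), (22, 10), (22, 13)}; affine count = 20; |E(F_23)| = 21.

Discriminant check: Δ ∝ 4a³ + 27b² = 4·12³ + 27·21² = 4·1728 + 27·441 ≡ 5 (mod 23). Nonzero ⇒ E is nonsingular.
For each x ∈ F_23, compute rhs = x³ + 12·x + 21 mod 23, then count y ∈ F_23 with y² ≡ rhs.
  x = 0: rhs = 21, matching y values: none (0 points).
  x = 1: rhs = 11, matching y values: none (0 points).
  x = 2: rhs = 7, matching y values: none (0 points).
  x = 3: rhs = 15, matching y values: none (0 points).
  x = 4: rhs = 18, matching y values: 8, 15 (2 points).
  x = 5: rhs = 22, matching y values: none (0 points).
  x = 6: rhs = 10, matching y values: none (0 points).
  x = 7: rhs = 11, matching y values: none (0 points).
  x = 8: rhs = 8, matching y values: 10, 13 (2 points).
  x = 9: rhs = 7, matching y values: none (0 points).
  x = 10: rhs = 14, matching y values: none (0 points).
  x = 11: rhs = 12, matching y values: 9, 14 (2 points).
  x = 12: rhs = 7, matching y values: none (0 points).
  x = 13: rhs = 5, matching y values: none (0 points).
  x = 14: rhs = 12, matching y values: 9, 14 (2 points).
  x = 15: rhs = 11, matching y values: none (0 points).
  x = 16: rhs = 8, matching y values: 10, 13 (2 points).
  x = 17: rhs = 9, matching y values: 3, 20 (2 points).
  x = 18: rhs = 20, matching y values: none (0 points).
  x = 19: rhs = 1, matching y values: 1, 22 (2 points).
  x = 20: rhs = 4, matching y values: 2, 21 (2 points).
  x = 21: rhs = 12, matching y values: 9, 14 (2 points).
  x = 22: rhs = 8, matching y values: 10, 13 (2 points).
Total affine count: 20.
Full point count |E(F_23)| = 20 + 1 = 21.
Hasse bound: |21 − (23+1)| = |-3| = 3 ≤ 2√23 ≈ 9.5917 ✓.


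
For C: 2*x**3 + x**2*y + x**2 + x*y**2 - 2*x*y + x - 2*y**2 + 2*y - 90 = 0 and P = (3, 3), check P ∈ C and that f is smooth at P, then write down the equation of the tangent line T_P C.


Tangent line at P: 82*x + 11*y - 279 = 0.

Step 1: f(3, 3) = 0, so P lies on C.
Step 2: partial derivatives
  f_x(x, y) = 6*x**2 + 2*x*y + 2*x + y**2 - 2*y + 1, f_y(x, y) = x**2 + 2*x*y - 2*x - 4*y + 2.
  f_x(P) = 82, f_y(P) = 11 (gradient nonzero, so P is smooth).
Step 3: tangent line at P: 82·(x − 3) + 11·(y − 3) = 0.
Expanding: 82*x + 11*y - 279 = 0.


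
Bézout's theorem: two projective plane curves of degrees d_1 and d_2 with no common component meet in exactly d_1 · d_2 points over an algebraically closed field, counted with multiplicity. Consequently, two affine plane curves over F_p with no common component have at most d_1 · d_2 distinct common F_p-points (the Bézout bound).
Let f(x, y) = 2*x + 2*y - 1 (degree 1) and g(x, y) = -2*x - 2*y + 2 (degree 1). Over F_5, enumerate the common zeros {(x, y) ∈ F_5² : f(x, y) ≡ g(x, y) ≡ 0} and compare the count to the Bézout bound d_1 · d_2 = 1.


Common zeros: ∅; count = 0; Bézout bound = 1.

deg(f) = 1, deg(g) = 1, so Bézout bound = 1.
Scan x ∈ F_5. For each x, list the y ∈ F_5 with f(x, y) ≡ 0 and those with g(x, y) ≡ 0 (mod 5); the common zeros in that column are the intersection.
  x = 0: f ≡ 0 at y ∈ {3}; g ≡ 0 at y ∈ {1}; common: ∅.
  x = 1: f ≡ 0 at y ∈ {2}; g ≡ 0 at y ∈ {0}; common: ∅.
  x = 2: f ≡ 0 at y ∈ {1}; g ≡ 0 at y ∈ {4}; common: ∅.
  x = 3: f ≡ 0 at y ∈ {0}; g ≡ 0 at y ∈ {3}; common: ∅.
  x = 4: f ≡ 0 at y ∈ {4}; g ≡ 0 at y ∈ {2}; common: ∅.
Collecting: common zeros = ∅, so the count is 0.
Comparison with the Bézout bound: 0 ≤ 1 = deg(f)·deg(g), as expected for curves with no common component (the affine F_5-count falls short of the bound because intersections may lie at infinity, over extension fields, or carry multiplicity).


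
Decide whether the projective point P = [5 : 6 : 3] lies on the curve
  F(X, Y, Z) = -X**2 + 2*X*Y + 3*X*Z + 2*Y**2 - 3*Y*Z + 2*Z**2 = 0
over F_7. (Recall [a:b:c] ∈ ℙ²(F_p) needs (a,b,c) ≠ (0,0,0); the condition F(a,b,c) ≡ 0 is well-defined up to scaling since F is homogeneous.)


F(5,6,3) ≡ 4 (mod 7); P is NOT on the curve.

Evaluate F(5, 6, 3) term-by-term (mod 7).
  -X**2 ↦ -1·25·1·1 = -25
  2*X*Y ↦ 2·5·6·1 = 60
  3*X*Z ↦ 3·5·1·3 = 45
  2*Y**2 ↦ 2·1·36·1 = 72
  -3*Y*Z ↦ -3·1·6·3 = -54
  2*Z**2 ↦ 2·1·1·9 = 18
Sum: F(5, 6, 3) = (-25) + (60) + (45) + (72) + (-54) + (18) = 116.
Reducing mod 7: 116 ≡ 4 (mod 7).
Since F(a, b, c) ≡ 4 ≠ 0 (mod 7), P does NOT lie on the curve.


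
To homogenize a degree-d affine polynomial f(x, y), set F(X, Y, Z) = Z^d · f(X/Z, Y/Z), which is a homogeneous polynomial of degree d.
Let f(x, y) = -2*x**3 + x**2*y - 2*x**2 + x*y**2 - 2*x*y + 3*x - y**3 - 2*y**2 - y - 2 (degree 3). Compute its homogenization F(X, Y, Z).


F(X, Y, Z) = -2*X**3 + X**2*Y - 2*X**2*Z + X*Y**2 - 2*X*Y*Z + 3*X*Z**2 - Y**3 - 2*Y**2*Z - Y*Z**2 - 2*Z**3

deg(f) = 3.
Substitute x = X/Z, y = Y/Z into f, then multiply by Z^3.
  monomial -2·x^3·y^0 ↦ -2·X^3·Y^0·Z^0.
  monomial 1·x^2·y^1 ↦ 1·X^2·Y^1·Z^0.
  monomial -2·x^2·y^0 ↦ -2·X^2·Y^0·Z^1.
  monomial 1·x^1·y^2 ↦ 1·X^1·Y^2·Z^0.
  monomial -2·x^1·y^1 ↦ -2·X^1·Y^1·Z^1.
  monomial 3·x^1·y^0 ↦ 3·X^1·Y^0·Z^2.
  monomial -1·x^0·y^3 ↦ -1·X^0·Y^3·Z^0.
  monomial -2·x^0·y^2 ↦ -2·X^0·Y^2·Z^1.
  monomial -1·x^0·y^1 ↦ -1·X^0·Y^1·Z^2.
  monomial -2·x^0·y^0 ↦ -2·X^0·Y^0·Z^3.
Collecting: F(X, Y, Z) = -2*X**3 + X**2*Y - 2*X**2*Z + X*Y**2 - 2*X*Y*Z + 3*X*Z**2 - Y**3 - 2*Y**2*Z - Y*Z**2 - 2*Z**3.


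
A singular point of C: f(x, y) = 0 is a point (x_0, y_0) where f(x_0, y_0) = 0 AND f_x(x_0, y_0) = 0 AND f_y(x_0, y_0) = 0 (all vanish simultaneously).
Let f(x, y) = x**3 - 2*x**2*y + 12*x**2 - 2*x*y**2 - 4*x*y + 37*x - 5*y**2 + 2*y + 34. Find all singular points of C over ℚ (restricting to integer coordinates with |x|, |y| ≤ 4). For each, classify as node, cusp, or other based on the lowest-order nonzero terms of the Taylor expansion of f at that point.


Singular points: {(-3, 2)}; classification: node.

Compute partial derivatives:
  f_x = 3*x**2 - 4*x*y + 24*x - 2*y**2 - 4*y + 37.
  f_y = -2*x**2 - 4*x*y - 4*x - 10*y + 2.
Scan x_0 ∈ {−4, ..., 4}. For each x_0, f_y(x_0, y) is a polynomial in y; find its integer roots y ∈ {−4, ..., 4}, then test f_x and f at those candidates.
  x = -4: f_y(-4, y) = 6*y - 14; no integer root y with |y| ≤ 4.
  x = -3: f_y(-3, y) = 2*y - 4; vanishes at y ∈ {2}. (-3, 2): f_x = 0, f = 0 — SINGULAR.
  x = -2: f_y(-2, y) = 2 - 2*y; vanishes at y ∈ {1}. (-2, 1): f_x = 3 ≠ 0.
  x = -1: f_y(-1, y) = 4 - 6*y; no integer root y with |y| ≤ 4.
  x = 0: f_y(0, y) = 2 - 10*y; no integer root y with |y| ≤ 4.
  x = 1: f_y(1, y) = -14*y - 4; no integer root y with |y| ≤ 4.
  x = 2: f_y(2, y) = -18*y - 14; no integer root y with |y| ≤ 4.
  x = 3: f_y(3, y) = -22*y - 28; no integer root y with |y| ≤ 4.
  x = 4: f_y(4, y) = -26*y - 46; no integer root y with |y| ≤ 4.
Only singular point on the grid: (-3, 2).
Classify: substitute x = -3 + u, y = 2 + v and expand: f = u**3 - 2*u**2*v - u**2 - 2*u*v**2 + v**2.
No constant or linear terms (consistent with a singular point). Quadratic part: -u**2 + v**2. Cubic part: u**3 - 2*u**2*v - 2*u*v**2.
The quadratic part v**2 - u**2 = (v − u)(v + u) splits into two distinct linear factors, so there are two distinct tangent lines y − 2 = ±(x − -3) — this is a node (ordinary double point).
Classification: node.


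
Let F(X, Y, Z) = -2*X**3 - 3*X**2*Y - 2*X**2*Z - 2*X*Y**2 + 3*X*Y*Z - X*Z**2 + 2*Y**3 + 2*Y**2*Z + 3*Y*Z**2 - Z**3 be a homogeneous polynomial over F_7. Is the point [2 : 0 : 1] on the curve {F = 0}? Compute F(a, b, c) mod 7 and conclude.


F(2,0,1) ≡ 1 (mod 7); P is NOT on the curve.

Evaluate F(2, 0, 1) term-by-term (mod 7).
  -2*X**3 ↦ -2·8·1·1 = -16
  -3*X**2*Y ↦ -3·4·0·1 = 0
  -2*X**2*Z ↦ -2·4·1·1 = -8
  -2*X*Y**2 ↦ -2·2·0·1 = 0
  3*X*Y*Z ↦ 3·2·0·1 = 0
  -X*Z**2 ↦ -1·2·1·1 = -2
  2*Y**3 ↦ 2·1·0·1 = 0
  2*Y**2*Z ↦ 2·1·0·1 = 0
  3*Y*Z**2 ↦ 3·1·0·1 = 0
  -Z**3 ↦ -1·1·1·1 = -1
Sum: F(2, 0, 1) = (-16) + (0) + (-8) + (0) + (0) + (-2) + (0) + (0) + (0) + (-1) = -27.
Reducing mod 7: -27 ≡ 1 (mod 7).
Since F(a, b, c) ≡ 1 ≠ 0 (mod 7), P does NOT lie on the curve.


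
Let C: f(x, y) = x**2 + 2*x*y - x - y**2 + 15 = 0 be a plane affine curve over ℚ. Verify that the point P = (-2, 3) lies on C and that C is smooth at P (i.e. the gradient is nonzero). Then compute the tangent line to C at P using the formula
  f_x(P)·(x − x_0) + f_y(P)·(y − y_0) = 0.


Tangent line at P: x - 10*y + 32 = 0.

Step 1: f(-2, 3) = 0, so P lies on C.
Step 2: partial derivatives
  f_x(x, y) = 2*x + 2*y - 1, f_y(x, y) = 2*x - 2*y.
  f_x(P) = 1, f_y(P) = -10 (gradient nonzero, so P is smooth).
Step 3: tangent line at P: 1·(x − -2) + -10·(y − 3) = 0.
Expanding: x - 10*y + 32 = 0.


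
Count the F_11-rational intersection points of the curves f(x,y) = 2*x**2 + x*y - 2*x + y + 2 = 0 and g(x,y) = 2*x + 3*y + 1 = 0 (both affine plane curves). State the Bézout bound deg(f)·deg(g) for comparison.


Common zeros: {(1, 10), (4, 8)}; count = 2; Bézout bound = 2.

deg(f) = 2, deg(g) = 1, so Bézout bound = 2.
Scan x ∈ F_11. For each x, list the y ∈ F_11 with f(x, y) ≡ 0 and those with g(x, y) ≡ 0 (mod 11); the common zeros in that column are the intersection.
  x = 0: f ≡ 0 at y ∈ {9}; g ≡ 0 at y ∈ {7}; common: ∅.
  x = 1: f ≡ 0 at y ∈ {10}; g ≡ 0 at y ∈ {10}; common: {10}.
  x = 2: f ≡ 0 at y ∈ {9}; g ≡ 0 at y ∈ {2}; common: ∅.
  x = 3: f ≡ 0 at y ∈ {2}; g ≡ 0 at y ∈ {5}; common: ∅.
  x = 4: f ≡ 0 at y ∈ {8}; g ≡ 0 at y ∈ {8}; common: {8}.
  x = 5: f ≡ 0 at y ∈ {4}; g ≡ 0 at y ∈ {0}; common: ∅.
  x = 6: f ≡ 0 at y ∈ {10}; g ≡ 0 at y ∈ {3}; common: ∅.
  x = 7: f ≡ 0 at y ∈ {3}; g ≡ 0 at y ∈ {6}; common: ∅.
  x = 8: f ≡ 0 at y ∈ {2}; g ≡ 0 at y ∈ {9}; common: ∅.
  x = 9: f ≡ 0 at y ∈ {3}; g ≡ 0 at y ∈ {1}; common: ∅.
  x = 10: f ≡ 0 at y ∈ ∅; g ≡ 0 at y ∈ {4}; common: ∅.
Collecting: common zeros = {(1, 10), (4, 8)}, so the count is 2.
Comparison with the Bézout bound: 2 ≤ 2 = deg(f)·deg(g), as expected for curves with no common component (the bound is attained).


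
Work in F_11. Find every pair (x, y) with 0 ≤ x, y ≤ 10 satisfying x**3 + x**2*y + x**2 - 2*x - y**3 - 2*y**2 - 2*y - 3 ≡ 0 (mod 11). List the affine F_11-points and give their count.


Affine F_11-points: {(1, 6), (1, 7), (4, 3), (5, 5), (5, 7), (5, 8), (8, 1), (8, 7), (9, 8), (10, 8)}; count = 10.

For each of the 121 pairs (x, y) ∈ F_11², evaluate f(x, y) mod 11. Record the zeros.
  x = 0: [0↦8, 1↦3, 2↦10, 3↦1, 4↦3, 5↦10, 6↦5, 7↦4, 8↦1, 9↦1, 10↦9]  zeros at y ∈ ∅
  x = 1: [0↦8, 1↦4, 2↦1, 3↦4, 4↦7, 5↦4, 6↦0, 7↦0, 8↦9, 9↦10, 10↦8]  zeros at y ∈ {6, 7}
  x = 2: [0↦5, 1↦4, 2↦4, 3↦10, 4↦5, 5↦5, 6↦4, 7↦7, 8↦8, 9↦1, 10↦2]  zeros at y ∈ ∅
  x = 3: [0↦5, 1↦9, 2↦3, 3↦3, 4↦3, 5↦8, 6↦1, 7↦9, 8↦4, 9↦2, 10↦8]  zeros at y ∈ ∅
  x = 4: [0↦3, 1↦3, 2↦4, 3↦0, 4↦7, 5↦8, 6↦8, 7↦1, 8↦3, 9↦8, 10↦10]  zeros at y ∈ {3}
  x = 5: [0↦5, 1↦3, 2↦2, 3↦7, 4↦1, 5↦0, 6↦9, 7↦0, 8↦0, 9↦3, 10↦3]  zeros at y ∈ {5, 7, 8}
  x = 6: [0↦6, 1↦4, 2↦3, 3↦8, 4↦2, 5↦1, 6↦10, 7↦1, 8↦1, 9↦4, 10↦4]  zeros at y ∈ ∅
  x = 7: [0↦1, 1↦1, 2↦2, 3↦9, 4↦5, 5↦6, 6↦6, 7↦10, 8↦1, 9↦6, 10↦8]  zeros at y ∈ ∅
  x = 8: [0↦7, 1↦0, 2↦5, 3↦5, 4↦5, 5↦10, 6↦3, 7↦0, 8↦6, 9↦4, 10↦10]  zeros at y ∈ {1, 7}
  x = 9: [0↦8, 1↦7, 2↦7, 3↦2, 4↦8, 5↦8, 6↦7, 7↦10, 8↦0, 9↦4, 10↦5]  zeros at y ∈ {8}
  x = 10: [0↦10, 1↦6, 2↦3, 3↦6, 4↦9, 5↦6, 6↦2, 7↦2, 8↦0, 9↦1, 10↦10]  zeros at y ∈ {8}
Collecting zeros: affine points = {(1, 6), (1, 7), (4, 3), (5, 5), (5, 7), (5, 8), (8, 1), (8, 7), (9, 8), (10, 8)}.
Total count |C(F_11)_aff| = 10.


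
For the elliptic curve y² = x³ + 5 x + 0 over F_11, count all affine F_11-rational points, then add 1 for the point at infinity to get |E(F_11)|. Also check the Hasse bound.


Affine points = {(0, 0), (3, 3), (3, 8), (6, 2), (6, 9), (7, 2), (7, 9), (9, 2), (9, 9), (10, 4), (10, 7)}; affine count = 11; |E(F_11)| = 12.

Discriminant check: Δ ∝ 4a³ + 27b² = 4·5³ + 27·0² = 4·125 + 27·0 ≡ 5 (mod 11). Nonzero ⇒ E is nonsingular.
For each x ∈ F_11, compute rhs = x³ + 5·x + 0 mod 11, then count y ∈ F_11 with y² ≡ rhs.
  x = 0: rhs = 0, matching y values: 0 (1 points).
  x = 1: rhs = 6, matching y values: none (0 points).
  x = 2: rhs = 7, matching y values: none (0 points).
  x = 3: rhs = 9, matching y values: 3, 8 (2 points).
  x = 4: rhs = 7, matching y values: none (0 points).
  x = 5: rhs = 7, matching y values: none (0 points).
  x = 6: rhs = 4, matching y values: 2, 9 (2 points).
  x = 7: rhs = 4, matching y values: 2, 9 (2 points).
  x = 8: rhs = 2, matching y values: none (0 points).
  x = 9: rhs = 4, matching y values: 2, 9 (2 points).
  x = 10: rhs = 5, matching y values: 4, 7 (2 points).
Total affine count: 11.
Full point count |E(F_11)| = 11 + 1 = 12.
Hasse bound: |12 − (11+1)| = |0| = 0 ≤ 2√11 ≈ 6.6332 ✓.


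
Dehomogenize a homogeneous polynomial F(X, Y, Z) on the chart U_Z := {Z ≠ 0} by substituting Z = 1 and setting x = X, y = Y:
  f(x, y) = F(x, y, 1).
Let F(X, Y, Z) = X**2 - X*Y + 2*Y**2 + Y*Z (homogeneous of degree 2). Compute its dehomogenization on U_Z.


f(x, y) = x**2 - x*y + 2*y**2 + y

On U_Z we set Z = 1. Each monomial c·X^i·Y^j·Z^k in F becomes c·x^i·y^j·1^k = c·x^i·y^j.
Substituting Z = 1: F(X, Y, 1) = x**2 - x*y + 2*y**2 + y.
Note: deg(f) ≤ deg(F) = 2; strict inequality happens when F is divisible by Z (lost terms).


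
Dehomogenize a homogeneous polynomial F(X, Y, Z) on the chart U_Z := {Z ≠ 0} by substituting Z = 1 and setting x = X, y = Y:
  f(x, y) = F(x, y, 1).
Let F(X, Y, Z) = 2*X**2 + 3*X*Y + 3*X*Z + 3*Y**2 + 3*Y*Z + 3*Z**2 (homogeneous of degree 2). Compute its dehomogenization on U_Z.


f(x, y) = 2*x**2 + 3*x*y + 3*x + 3*y**2 + 3*y + 3

On U_Z we set Z = 1. Each monomial c·X^i·Y^j·Z^k in F becomes c·x^i·y^j·1^k = c·x^i·y^j.
Substituting Z = 1: F(X, Y, 1) = 2*x**2 + 3*x*y + 3*x + 3*y**2 + 3*y + 3.
Note: deg(f) ≤ deg(F) = 2; strict inequality happens when F is divisible by Z (lost terms).


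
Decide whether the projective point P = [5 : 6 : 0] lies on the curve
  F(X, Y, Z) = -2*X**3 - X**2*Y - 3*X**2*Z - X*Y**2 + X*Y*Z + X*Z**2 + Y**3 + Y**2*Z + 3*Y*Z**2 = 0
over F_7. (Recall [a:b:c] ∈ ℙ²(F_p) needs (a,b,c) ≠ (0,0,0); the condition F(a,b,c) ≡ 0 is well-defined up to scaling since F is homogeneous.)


F(5,6,0) ≡ 0 (mod 7); P is on the curve.

Evaluate F(5, 6, 0) term-by-term (mod 7).
  -2*X**3 ↦ -2·125·1·1 = -250
  -X**2*Y ↦ -1·25·6·1 = -150
  -3*X**2*Z ↦ -3·25·1·0 = 0
  -X*Y**2 ↦ -1·5·36·1 = -180
  X*Y*Z ↦ 1·5·6·0 = 0
  X*Z**2 ↦ 1·5·1·0 = 0
  Y**3 ↦ 1·1·216·1 = 216
  Y**2*Z ↦ 1·1·36·0 = 0
  3*Y*Z**2 ↦ 3·1·6·0 = 0
Sum: F(5, 6, 0) = (-250) + (-150) + (0) + (-180) + (0) + (0) + (216) + (0) + (0) = -364.
Reducing mod 7: -364 ≡ 0 (mod 7).
Since F(a, b, c) ≡ 0 (mod 7), P lies on the curve.


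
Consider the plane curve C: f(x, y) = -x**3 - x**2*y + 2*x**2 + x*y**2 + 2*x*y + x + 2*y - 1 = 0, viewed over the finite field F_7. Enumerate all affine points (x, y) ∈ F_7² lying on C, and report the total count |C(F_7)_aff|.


Affine F_7-points: {(0, 4), (3, 0), (3, 5), (5, 2)}; count = 4.

For each of the 49 pairs (x, y) ∈ F_7², evaluate f(x, y) mod 7. Record the zeros.
  x = 0: [0↦6, 1↦1, 2↦3, 3↦5, 4↦0, 5↦2, 6↦4]  zeros at y ∈ {4}
  x = 1: [0↦1, 1↦5, 2↦4, 3↦5, 4↦1, 5↦6, 6↦6]  zeros at y ∈ ∅
  x = 2: [0↦1, 1↦5, 2↦6, 3↦4, 4↦6, 5↦5, 6↦1]  zeros at y ∈ ∅
  x = 3: [0↦0, 1↦2, 2↦3, 3↦3, 4↦2, 5↦0, 6↦4]  zeros at y ∈ {0, 5}
  x = 4: [0↦6, 1↦4, 2↦3, 3↦3, 4↦4, 5↦6, 6↦2]  zeros at y ∈ ∅
  x = 5: [0↦6, 1↦5, 2↦0, 3↦5, 4↦6, 5↦3, 6↦3]  zeros at y ∈ {2}
  x = 6: [0↦1, 1↦6, 2↦2, 3↦3, 4↦2, 5↦6, 6↦1]  zeros at y ∈ ∅
Collecting zeros: affine points = {(0, 4), (3, 0), (3, 5), (5, 2)}.
Total count |C(F_7)_aff| = 4.


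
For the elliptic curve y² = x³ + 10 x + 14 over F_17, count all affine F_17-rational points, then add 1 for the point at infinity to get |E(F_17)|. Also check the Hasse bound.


Affine points = {(1, 5), (1, 12), (2, 5), (2, 12), (4, 4), (4, 13), (5, 6), (5, 11), (6, 1), (6, 16), (7, 6), (7, 11), (9, 0), (10, 3), (10, 14), (12, 3), (12, 14), (14, 5), (14, 12)}; affine count = 19; |E(F_17)| = 20.

Discriminant check: Δ ∝ 4a³ + 27b² = 4·10³ + 27·14² = 4·1000 + 27·196 ≡ 10 (mod 17). Nonzero ⇒ E is nonsingular.
For each x ∈ F_17, compute rhs = x³ + 10·x + 14 mod 17, then count y ∈ F_17 with y² ≡ rhs.
  x = 0: rhs = 14, matching y values: none (0 points).
  x = 1: rhs = 8, matching y values: 5, 12 (2 points).
  x = 2: rhs = 8, matching y values: 5, 12 (2 points).
  x = 3: rhs = 3, matching y values: none (0 points).
  x = 4: rhs = 16, matching y values: 4, 13 (2 points).
  x = 5: rhs = 2, matching y values: 6, 11 (2 points).
  x = 6: rhs = 1, matching y values: 1, 16 (2 points).
  x = 7: rhs = 2, matching y values: 6, 11 (2 points).
  x = 8: rhs = 11, matching y values: none (0 points).
  x = 9: rhs = 0, matching y values: 0 (1 points).
  x = 10: rhs = 9, matching y values: 3, 14 (2 points).
  x = 11: rhs = 10, matching y values: none (0 points).
  x = 12: rhs = 9, matching y values: 3, 14 (2 points).
  x = 13: rhs = 12, matching y values: none (0 points).
  x = 14: rhs = 8, matching y values: 5, 12 (2 points).
  x = 15: rhs = 3, matching y values: none (0 points).
  x = 16: rhs = 3, matching y values: none (0 points).
Total affine count: 19.
Full point count |E(F_17)| = 19 + 1 = 20.
Hasse bound: |20 − (17+1)| = |2| = 2 ≤ 2√17 ≈ 8.2462 ✓.


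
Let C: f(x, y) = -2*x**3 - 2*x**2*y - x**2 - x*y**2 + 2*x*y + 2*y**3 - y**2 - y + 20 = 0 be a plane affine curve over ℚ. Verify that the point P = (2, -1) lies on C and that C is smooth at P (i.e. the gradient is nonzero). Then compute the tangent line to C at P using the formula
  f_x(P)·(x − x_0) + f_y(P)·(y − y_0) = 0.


Tangent line at P: -23*x + 7*y + 53 = 0.

Step 1: f(2, -1) = 0, so P lies on C.
Step 2: partial derivatives
  f_x(x, y) = -6*x**2 - 4*x*y - 2*x - y**2 + 2*y, f_y(x, y) = -2*x**2 - 2*x*y + 2*x + 6*y**2 - 2*y - 1.
  f_x(P) = -23, f_y(P) = 7 (gradient nonzero, so P is smooth).
Step 3: tangent line at P: -23·(x − 2) + 7·(y − -1) = 0.
Expanding: -23*x + 7*y + 53 = 0.


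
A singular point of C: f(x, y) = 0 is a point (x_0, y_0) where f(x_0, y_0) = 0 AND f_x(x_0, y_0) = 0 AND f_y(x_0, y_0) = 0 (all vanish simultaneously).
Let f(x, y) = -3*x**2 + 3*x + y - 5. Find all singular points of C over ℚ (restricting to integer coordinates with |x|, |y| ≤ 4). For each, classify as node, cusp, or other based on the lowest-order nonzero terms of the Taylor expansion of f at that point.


No singular points in the scanned grid; C is smooth there.

Compute partial derivatives:
  f_x = 3 - 6*x.
  f_y = 1.
f_y = 1 is a nonzero constant, so f_y never vanishes: no point (x, y) can satisfy f = f_x = f_y = 0. In particular no (x, y) ∈ {−4, ..., 4}² is singular; the curve is smooth.


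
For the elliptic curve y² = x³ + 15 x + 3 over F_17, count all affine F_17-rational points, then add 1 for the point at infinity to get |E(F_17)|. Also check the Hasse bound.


Affine points = {(1, 6), (1, 11), (4, 5), (4, 12), (5, 4), (5, 13), (7, 3), (7, 14), (9, 0), (13, 7), (13, 10), (14, 4), (14, 13), (15, 4), (15, 13), (16, 2), (16, 15)}; affine count = 17; |E(F_17)| = 18.

Discriminant check: Δ ∝ 4a³ + 27b² = 4·15³ + 27·3² = 4·3375 + 27·9 ≡ 7 (mod 17). Nonzero ⇒ E is nonsingular.
For each x ∈ F_17, compute rhs = x³ + 15·x + 3 mod 17, then count y ∈ F_17 with y² ≡ rhs.
  x = 0: rhs = 3, matching y values: none (0 points).
  x = 1: rhs = 2, matching y values: 6, 11 (2 points).
  x = 2: rhs = 7, matching y values: none (0 points).
  x = 3: rhs = 7, matching y values: none (0 points).
  x = 4: rhs = 8, matching y values: 5, 12 (2 points).
  x = 5: rhs = 16, matching y values: 4, 13 (2 points).
  x = 6: rhs = 3, matching y values: none (0 points).
  x = 7: rhs = 9, matching y values: 3, 14 (2 points).
  x = 8: rhs = 6, matching y values: none (0 points).
  x = 9: rhs = 0, matching y values: 0 (1 points).
  x = 10: rhs = 14, matching y values: none (0 points).
  x = 11: rhs = 3, matching y values: none (0 points).
  x = 12: rhs = 7, matching y values: none (0 points).
  x = 13: rhs = 15, matching y values: 7, 10 (2 points).
  x = 14: rhs = 16, matching y values: 4, 13 (2 points).
  x = 15: rhs = 16, matching y values: 4, 13 (2 points).
  x = 16: rhs = 4, matching y values: 2, 15 (2 points).
Total affine count: 17.
Full point count |E(F_17)| = 17 + 1 = 18.
Hasse bound: |18 − (17+1)| = |0| = 0 ≤ 2√17 ≈ 8.2462 ✓.
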